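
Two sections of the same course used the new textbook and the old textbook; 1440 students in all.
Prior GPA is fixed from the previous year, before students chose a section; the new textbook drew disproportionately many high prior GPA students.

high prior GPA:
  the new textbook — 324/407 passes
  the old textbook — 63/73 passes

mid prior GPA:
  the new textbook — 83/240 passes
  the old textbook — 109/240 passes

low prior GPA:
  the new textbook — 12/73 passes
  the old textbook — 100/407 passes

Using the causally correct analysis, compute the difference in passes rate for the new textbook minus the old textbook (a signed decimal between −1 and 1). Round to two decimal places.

Prior GPA band differs across teaching methods for reasons unrelated to any effect of the teaching method itself, and it separately predicts the outcome — a classic confounder. We must compare within prior GPA band levels.
Adjusting over the population distribution of prior GPA band: 0.333·(0.796−0.863) + 0.333·(0.346−0.454) + 0.333·(0.164−0.246) = -0.086.

-0.09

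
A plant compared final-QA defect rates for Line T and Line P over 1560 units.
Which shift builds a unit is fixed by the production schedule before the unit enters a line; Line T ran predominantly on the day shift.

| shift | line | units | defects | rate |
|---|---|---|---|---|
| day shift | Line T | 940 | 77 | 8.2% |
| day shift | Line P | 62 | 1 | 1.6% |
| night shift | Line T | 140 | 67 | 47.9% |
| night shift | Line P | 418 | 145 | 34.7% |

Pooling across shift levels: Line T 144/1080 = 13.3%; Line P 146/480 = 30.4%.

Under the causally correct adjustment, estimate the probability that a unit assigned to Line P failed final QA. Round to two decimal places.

Shift is set before the line has any effect — it is not caused by the line — and it independently drives the outcome. That makes it a confounder, so the causal comparison is within shift levels.
Standardising Line P to the population shift mix: 0.642·1/62 + 0.358·145/418 = 0.134.

0.13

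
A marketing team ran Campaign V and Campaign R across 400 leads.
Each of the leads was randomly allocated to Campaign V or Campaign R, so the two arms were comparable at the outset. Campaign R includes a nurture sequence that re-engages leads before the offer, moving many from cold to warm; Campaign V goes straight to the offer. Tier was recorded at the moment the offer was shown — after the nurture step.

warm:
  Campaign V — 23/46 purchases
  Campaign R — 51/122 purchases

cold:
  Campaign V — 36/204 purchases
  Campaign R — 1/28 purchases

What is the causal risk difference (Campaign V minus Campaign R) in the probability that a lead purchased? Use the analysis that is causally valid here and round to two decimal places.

The stratified and pooled comparisons disagree (Campaign V wins within each engagement tier; Campaign R wins overall), so the answer turns on the causal role of engagement tier.
Because the campaign influences engagement tier, engagement tier is a post-treatment mediator, not a confounder. Stratifying on it would bias the estimate; the causal effect is the crude pooled difference.
The causal difference is the pooled difference: 0.236 − 0.347 = -0.111.

-0.11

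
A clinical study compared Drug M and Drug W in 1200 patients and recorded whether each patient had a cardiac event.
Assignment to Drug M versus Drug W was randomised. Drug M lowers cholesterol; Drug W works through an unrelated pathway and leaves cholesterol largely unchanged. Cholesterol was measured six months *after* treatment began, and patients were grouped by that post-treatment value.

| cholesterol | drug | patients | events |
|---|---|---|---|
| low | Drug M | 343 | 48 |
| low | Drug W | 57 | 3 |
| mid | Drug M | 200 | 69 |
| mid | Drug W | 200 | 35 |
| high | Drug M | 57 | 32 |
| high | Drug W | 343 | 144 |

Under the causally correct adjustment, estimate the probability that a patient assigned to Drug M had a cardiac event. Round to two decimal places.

The stratified and pooled comparisons disagree (Drug W wins within each cholesterol; Drug M wins overall), so the answer turns on the causal role of cholesterol.
Cholesterol here is a post-treatment variable shaped by the drug; conditioning on it would introduce bias rather than remove it. The overall comparison is the causal one.
So P(outcome | do(Drug M)) is just the pooled rate for Drug M: 149/600 = 0.248.

0.25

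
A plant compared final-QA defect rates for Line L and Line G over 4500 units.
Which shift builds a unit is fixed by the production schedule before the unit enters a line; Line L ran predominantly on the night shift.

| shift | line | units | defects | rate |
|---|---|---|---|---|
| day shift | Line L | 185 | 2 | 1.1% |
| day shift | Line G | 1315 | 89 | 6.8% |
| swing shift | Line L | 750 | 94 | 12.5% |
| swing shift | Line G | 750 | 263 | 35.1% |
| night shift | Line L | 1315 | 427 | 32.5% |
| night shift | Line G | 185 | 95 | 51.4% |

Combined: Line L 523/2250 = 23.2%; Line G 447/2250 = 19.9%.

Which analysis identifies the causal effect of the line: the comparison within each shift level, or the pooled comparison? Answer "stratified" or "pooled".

Here shift is a common cause — it drives both which line a case falls under and the outcome. The crude comparison mixes populations; the stratum-specific rates are the causally relevant ones.
Within each level — day shift: 1.1% vs 6.8%; swing shift: 12.5% vs 35.1%; night shift: 32.5% vs 51.4% — Line L is lower every time.

stratified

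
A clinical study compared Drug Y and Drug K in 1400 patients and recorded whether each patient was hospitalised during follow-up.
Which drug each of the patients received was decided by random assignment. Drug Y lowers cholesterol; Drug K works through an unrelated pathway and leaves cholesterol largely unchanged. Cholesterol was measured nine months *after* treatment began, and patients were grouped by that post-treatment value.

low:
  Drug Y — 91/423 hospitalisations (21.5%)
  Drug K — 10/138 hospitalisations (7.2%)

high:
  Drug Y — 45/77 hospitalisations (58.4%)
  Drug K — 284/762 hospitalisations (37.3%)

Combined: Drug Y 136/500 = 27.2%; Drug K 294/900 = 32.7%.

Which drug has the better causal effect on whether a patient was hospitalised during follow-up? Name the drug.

Cholesterol is recorded after the drug and is itself shifted by it — it sits on the causal path from drug to outcome. Conditioning on a mediator would strip out part of the effect we want; the pooled comparison gives the total causal effect.
Pooled: Drug Y 27.2% vs Drug K 32.7%; Drug Y is lower overall.

Drug Y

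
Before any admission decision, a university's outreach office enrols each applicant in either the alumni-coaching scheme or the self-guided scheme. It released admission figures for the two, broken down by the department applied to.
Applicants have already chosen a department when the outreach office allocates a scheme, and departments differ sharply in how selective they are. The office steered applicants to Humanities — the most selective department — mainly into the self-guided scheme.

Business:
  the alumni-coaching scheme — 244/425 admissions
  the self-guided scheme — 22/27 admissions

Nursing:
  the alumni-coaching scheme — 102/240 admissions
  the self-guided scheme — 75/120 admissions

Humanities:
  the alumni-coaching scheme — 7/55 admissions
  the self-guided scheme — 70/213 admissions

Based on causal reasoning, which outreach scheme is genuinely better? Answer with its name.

Since department is a pre-existing factor (not a product of the outreach scheme) and it affects the outcome on its own, it is a confounder. The stratified rates, not the pooled rate, identify the causal effect.
Within each level — Business: 57.4% vs 81.5%; Nursing: 42.5% vs 62.5%; Humanities: 12.7% vs 32.9% — the self-guided scheme is higher every time.

the self-guided scheme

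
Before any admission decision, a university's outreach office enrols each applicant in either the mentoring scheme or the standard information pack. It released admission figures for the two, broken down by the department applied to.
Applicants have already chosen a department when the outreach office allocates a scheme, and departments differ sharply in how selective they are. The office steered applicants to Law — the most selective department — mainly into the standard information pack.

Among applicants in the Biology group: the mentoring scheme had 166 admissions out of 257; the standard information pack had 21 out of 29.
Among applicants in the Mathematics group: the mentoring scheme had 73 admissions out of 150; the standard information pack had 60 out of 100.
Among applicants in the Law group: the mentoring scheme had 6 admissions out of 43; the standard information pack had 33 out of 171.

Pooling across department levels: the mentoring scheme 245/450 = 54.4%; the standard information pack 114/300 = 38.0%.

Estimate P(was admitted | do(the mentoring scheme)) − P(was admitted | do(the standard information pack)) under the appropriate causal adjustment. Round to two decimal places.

The department-specific comparison favours the standard information pack throughout, but the pooled figures favour the mentoring scheme. The question is whether to condition on department.
Nothing the outreach scheme does changes department; the imbalance is an allocation artefact. With department also predicting the outcome, the pooled figure is confounded, and the within-stratum comparison is the causal one.
Adjusting over the population distribution of department: 0.381·(0.646−0.724) + 0.333·(0.487−0.600) + 0.285·(0.140−0.193) = -0.083.

-0.08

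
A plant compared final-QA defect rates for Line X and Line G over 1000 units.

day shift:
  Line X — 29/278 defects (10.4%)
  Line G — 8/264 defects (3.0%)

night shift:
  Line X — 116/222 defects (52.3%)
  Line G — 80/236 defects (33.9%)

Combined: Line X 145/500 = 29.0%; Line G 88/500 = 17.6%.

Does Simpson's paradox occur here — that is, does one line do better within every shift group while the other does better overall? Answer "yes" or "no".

Within each shift level (day shift 10.4% vs 3.0%; night shift 52.3% vs 33.9%), Line G has the lower rate every time. Pooled: 29.0% vs 17.6% — Line G has the lower rate overall. They agree.

no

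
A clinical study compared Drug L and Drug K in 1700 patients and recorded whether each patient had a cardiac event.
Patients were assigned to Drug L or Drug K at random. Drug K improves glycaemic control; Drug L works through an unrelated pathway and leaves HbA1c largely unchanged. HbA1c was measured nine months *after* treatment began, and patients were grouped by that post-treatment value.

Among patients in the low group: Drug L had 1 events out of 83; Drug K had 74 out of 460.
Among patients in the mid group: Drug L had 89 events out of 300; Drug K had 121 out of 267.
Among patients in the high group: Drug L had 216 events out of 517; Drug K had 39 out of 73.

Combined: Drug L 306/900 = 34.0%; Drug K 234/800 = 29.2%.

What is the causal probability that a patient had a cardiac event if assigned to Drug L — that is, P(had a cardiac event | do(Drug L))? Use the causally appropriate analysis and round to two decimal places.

The stratified and pooled comparisons disagree (Drug L wins within each HbA1c; Drug K wins overall), so the answer turns on the causal role of HbA1c.
HbA1c lies on the pathway drug → HbA1c → outcome, so adjusting for it blocks the indirect effect. For the total causal effect of drug, use the unadjusted pooled rates.
So P(outcome | do(Drug L)) is just the pooled rate for Drug L: 306/900 = 0.340.

0.34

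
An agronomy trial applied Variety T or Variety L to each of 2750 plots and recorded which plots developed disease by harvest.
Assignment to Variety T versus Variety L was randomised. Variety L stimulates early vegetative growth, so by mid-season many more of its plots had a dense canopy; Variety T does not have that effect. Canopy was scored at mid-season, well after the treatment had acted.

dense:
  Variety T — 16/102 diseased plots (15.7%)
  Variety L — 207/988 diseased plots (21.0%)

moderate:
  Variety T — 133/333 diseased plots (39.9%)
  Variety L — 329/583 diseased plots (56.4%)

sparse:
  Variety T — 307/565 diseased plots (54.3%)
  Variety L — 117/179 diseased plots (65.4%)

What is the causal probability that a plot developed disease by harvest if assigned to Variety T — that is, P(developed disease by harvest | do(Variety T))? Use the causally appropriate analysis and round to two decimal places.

Within every mid-season canopy level Variety T has the lower rate, yet pooled Variety L does — Simpson's reversal.
Because the variety influences mid-season canopy, mid-season canopy is a post-treatment mediator, not a confounder. Stratifying on it would bias the estimate; the causal effect is the crude pooled difference.
So P(outcome | do(Variety T)) is just the pooled rate for Variety T: 456/1000 = 0.456.

0.46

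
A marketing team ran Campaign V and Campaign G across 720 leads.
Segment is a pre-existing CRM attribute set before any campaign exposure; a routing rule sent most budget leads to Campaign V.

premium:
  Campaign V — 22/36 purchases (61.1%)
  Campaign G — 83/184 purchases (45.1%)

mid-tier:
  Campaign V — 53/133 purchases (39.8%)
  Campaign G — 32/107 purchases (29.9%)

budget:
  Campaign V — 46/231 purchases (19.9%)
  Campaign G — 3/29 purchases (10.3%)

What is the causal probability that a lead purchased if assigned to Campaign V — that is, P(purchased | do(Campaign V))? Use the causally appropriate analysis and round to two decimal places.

Customer segment satisfies the back-door criterion: it is not a descendant of the campaign, and it blocks the spurious path from campaign to outcome. Adjusting for it (i.e., using the within-customer segment rates) gives the causal effect.
Standardising Campaign V to the population customer segment mix: 0.306·22/36 + 0.333·53/133 + 0.361·46/231 = 0.391.

0.39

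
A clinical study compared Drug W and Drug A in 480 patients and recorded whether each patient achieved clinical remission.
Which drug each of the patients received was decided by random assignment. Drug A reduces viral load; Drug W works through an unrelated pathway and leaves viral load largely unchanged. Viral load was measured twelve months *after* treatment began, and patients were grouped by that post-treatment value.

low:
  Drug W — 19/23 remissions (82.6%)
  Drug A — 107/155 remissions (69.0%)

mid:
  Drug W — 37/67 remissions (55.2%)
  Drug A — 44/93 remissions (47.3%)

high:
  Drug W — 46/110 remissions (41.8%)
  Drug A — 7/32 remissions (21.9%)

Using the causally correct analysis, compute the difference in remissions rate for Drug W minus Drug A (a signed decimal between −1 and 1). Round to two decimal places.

-0.05

Viral load here is a post-treatment variable shaped by the drug; conditioning on it would introduce bias rather than remove it. The overall comparison is the causal one.
The causal difference is the pooled difference: 0.510 − 0.564 = -0.054.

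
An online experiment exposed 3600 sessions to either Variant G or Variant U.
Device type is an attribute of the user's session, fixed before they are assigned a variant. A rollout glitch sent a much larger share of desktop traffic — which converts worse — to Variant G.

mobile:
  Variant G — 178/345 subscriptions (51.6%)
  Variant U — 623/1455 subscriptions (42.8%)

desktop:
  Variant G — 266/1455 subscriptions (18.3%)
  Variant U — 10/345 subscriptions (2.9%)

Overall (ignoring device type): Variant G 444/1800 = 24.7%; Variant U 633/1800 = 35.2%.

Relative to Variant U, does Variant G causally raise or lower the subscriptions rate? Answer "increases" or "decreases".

Device type is set before the variant has any effect — it is not caused by the variant — and it independently drives the outcome. That makes it a confounder, so the causal comparison is within device type levels.
Within each level — mobile: 51.6% vs 42.8%; desktop: 18.3% vs 2.9% — Variant G is higher every time.

increases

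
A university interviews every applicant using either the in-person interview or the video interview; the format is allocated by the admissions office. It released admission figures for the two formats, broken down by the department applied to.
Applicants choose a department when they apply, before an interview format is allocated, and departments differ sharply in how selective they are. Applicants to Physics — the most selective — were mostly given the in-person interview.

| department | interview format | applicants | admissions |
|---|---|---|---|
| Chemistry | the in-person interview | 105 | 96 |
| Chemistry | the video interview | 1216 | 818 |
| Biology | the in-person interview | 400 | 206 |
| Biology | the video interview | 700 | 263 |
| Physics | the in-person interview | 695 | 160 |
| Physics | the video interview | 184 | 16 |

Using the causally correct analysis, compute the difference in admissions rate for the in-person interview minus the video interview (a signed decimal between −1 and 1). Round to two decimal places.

+0.18

The department-specific comparison favours the in-person interview throughout, but the pooled figures favour the video interview. The question is whether to condition on department.
Department is set before the interview format has any effect — it is not caused by the interview format — and it independently drives the outcome. That makes it a confounder, so the causal comparison is within department levels.
Adjusting over the population distribution of department: 0.400·(0.914−0.673) + 0.333·(0.515−0.376) + 0.266·(0.230−0.087) = +0.181.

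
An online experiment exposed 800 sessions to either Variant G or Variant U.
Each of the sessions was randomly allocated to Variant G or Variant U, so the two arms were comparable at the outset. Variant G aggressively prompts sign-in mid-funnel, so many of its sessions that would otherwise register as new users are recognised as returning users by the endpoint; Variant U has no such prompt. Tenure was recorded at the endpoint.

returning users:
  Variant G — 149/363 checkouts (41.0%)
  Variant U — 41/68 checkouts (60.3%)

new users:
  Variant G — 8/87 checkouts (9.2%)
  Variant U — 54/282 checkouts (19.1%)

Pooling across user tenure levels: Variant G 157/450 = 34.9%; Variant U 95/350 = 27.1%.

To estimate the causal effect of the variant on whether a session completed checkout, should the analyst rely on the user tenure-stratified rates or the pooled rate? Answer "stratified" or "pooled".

pooled

The stratified and pooled comparisons disagree (Variant U wins within each user tenure; Variant G wins overall), so the answer turns on the causal role of user tenure.
Because the variant influences user tenure, user tenure is a post-treatment mediator, not a confounder. Stratifying on it would bias the estimate; the causal effect is the crude pooled difference.
Pooled: Variant G 34.9% vs Variant U 27.1%; Variant G is higher overall.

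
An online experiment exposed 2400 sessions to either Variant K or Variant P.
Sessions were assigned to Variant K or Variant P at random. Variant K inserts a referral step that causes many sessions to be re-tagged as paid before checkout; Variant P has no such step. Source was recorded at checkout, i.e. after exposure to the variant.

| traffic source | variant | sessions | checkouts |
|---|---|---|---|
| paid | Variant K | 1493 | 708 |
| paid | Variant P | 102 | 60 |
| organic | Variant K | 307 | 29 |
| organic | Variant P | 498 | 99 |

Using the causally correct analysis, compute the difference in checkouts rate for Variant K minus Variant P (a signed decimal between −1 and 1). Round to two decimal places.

Traffic source is downstream of the variant. One should not condition on a consequence of treatment, so the overall rates are the right comparison.
The causal difference is the pooled difference: 0.409 − 0.265 = +0.144.

+0.14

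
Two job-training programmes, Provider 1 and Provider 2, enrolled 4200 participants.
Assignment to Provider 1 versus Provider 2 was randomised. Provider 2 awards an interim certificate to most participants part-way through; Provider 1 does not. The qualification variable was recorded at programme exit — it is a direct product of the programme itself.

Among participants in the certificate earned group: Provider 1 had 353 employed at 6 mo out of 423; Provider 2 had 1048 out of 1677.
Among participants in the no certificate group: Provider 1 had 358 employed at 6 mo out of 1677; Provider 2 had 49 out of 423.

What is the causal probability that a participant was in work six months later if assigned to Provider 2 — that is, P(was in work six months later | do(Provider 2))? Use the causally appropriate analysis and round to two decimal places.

0.52

Qualification attained during the programme is downstream of the programme. One should not condition on a consequence of treatment, so the overall rates are the right comparison.
So P(outcome | do(Provider 2)) is just the pooled rate for Provider 2: 1097/2100 = 0.522.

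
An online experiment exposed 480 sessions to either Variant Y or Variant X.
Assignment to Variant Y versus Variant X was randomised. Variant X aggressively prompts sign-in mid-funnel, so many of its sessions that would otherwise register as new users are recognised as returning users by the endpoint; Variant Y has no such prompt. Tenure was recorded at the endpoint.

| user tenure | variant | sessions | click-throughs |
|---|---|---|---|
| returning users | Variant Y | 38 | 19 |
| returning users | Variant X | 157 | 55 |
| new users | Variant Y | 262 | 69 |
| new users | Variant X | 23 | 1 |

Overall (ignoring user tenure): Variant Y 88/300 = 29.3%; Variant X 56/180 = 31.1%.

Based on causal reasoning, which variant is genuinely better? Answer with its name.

Variant X

Because the variant influences user tenure, user tenure is a post-treatment mediator, not a confounder. Stratifying on it would bias the estimate; the causal effect is the crude pooled difference.
Pooled: Variant Y 29.3% vs Variant X 31.1%; Variant X is higher overall.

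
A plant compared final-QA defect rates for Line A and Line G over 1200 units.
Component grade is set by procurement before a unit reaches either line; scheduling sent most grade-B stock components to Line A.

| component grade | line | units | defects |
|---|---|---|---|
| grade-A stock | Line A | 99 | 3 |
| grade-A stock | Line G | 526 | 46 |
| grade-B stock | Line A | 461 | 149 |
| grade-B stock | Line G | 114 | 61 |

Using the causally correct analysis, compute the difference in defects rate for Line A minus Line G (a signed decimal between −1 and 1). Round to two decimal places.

-0.13

The imbalance in component grade arose from how units were allocated, not from anything the line did; and component grade independently affects the outcome. The pooled gap is confounded — condition on component grade.
Adjusting over the population distribution of component grade: 0.521·(0.030−0.087) + 0.479·(0.323−0.535) = -0.131.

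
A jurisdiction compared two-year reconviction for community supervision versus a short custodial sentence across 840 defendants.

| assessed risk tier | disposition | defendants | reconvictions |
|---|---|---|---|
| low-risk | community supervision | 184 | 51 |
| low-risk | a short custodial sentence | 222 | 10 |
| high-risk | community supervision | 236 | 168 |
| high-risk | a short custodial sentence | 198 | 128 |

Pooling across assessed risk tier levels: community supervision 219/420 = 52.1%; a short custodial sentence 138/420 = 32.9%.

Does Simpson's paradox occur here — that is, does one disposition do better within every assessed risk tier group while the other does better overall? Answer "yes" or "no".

no

Within each assessed risk tier level (low-risk 27.7% vs 4.5%; high-risk 71.2% vs 64.6%), a short custodial sentence has the lower rate every time. Pooled: 52.1% vs 32.9% — a short custodial sentence has the lower rate overall. They agree.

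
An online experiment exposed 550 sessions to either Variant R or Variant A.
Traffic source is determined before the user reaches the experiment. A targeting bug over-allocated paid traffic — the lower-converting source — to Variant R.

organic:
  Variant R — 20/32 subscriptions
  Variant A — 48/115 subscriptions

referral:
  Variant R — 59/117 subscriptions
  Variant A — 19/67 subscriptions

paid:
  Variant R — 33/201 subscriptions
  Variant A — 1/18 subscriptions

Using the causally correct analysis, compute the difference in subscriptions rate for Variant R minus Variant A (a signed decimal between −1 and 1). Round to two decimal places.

+0.17

The stratified and pooled comparisons disagree (Variant R wins within each traffic source; Variant A wins overall), so the answer turns on the causal role of traffic source.
Traffic source satisfies the back-door criterion: it is not a descendant of the variant, and it blocks the spurious path from variant to outcome. Adjusting for it (i.e., using the within-traffic source rates) gives the causal effect.
Adjusting over the population distribution of traffic source: 0.267·(0.625−0.417) + 0.335·(0.504−0.284) + 0.398·(0.164−0.056) = +0.173.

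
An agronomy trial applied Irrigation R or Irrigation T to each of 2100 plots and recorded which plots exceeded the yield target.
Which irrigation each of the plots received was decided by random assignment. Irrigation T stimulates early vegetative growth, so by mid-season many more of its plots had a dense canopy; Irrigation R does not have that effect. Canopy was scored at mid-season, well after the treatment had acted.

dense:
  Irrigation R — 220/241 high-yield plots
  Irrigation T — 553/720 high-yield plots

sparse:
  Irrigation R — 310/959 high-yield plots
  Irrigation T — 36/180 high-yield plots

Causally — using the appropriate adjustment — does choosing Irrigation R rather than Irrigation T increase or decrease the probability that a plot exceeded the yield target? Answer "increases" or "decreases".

decreases

Irrigation R is higher inside every mid-season canopy stratum but Irrigation T is higher in aggregate. Whether to stratify depends on how mid-season canopy relates to the irrigation.
Stratifying would compare irrigations among plots the irrigations themselves sorted into mid-season canopy groups — a form of selection on an intermediate. The unconditioned pooled rates give the total causal effect.
Pooled: Irrigation R 44.2% vs Irrigation T 65.4%; Irrigation T is higher overall.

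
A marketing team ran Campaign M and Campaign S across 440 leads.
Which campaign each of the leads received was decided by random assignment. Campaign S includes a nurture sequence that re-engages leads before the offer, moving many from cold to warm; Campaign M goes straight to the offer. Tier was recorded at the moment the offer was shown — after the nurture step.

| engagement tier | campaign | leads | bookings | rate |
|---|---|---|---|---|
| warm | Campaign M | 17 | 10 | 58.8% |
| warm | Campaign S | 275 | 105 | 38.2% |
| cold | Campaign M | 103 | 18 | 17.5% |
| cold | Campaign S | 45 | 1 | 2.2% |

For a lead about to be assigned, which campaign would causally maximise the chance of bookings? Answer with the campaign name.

Campaign S

Within every engagement tier level Campaign M has the higher rate, yet pooled Campaign S does — Simpson's reversal.
Because the campaign influences engagement tier, engagement tier is a post-treatment mediator, not a confounder. Stratifying on it would bias the estimate; the causal effect is the crude pooled difference.
Pooled: Campaign M 23.3% vs Campaign S 33.1%; Campaign S is higher overall.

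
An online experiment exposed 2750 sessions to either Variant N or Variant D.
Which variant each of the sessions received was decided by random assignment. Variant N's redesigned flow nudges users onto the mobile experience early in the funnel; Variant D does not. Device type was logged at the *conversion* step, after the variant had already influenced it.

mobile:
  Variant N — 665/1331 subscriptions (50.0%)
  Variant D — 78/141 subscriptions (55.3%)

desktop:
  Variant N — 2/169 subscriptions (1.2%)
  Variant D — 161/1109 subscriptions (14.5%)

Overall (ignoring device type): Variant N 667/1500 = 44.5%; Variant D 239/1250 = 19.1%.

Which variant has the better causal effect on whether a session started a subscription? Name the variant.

Variant N

Device type here is a post-treatment variable shaped by the variant; conditioning on it would introduce bias rather than remove it. The overall comparison is the causal one.
Pooled: Variant N 44.5% vs Variant D 19.1%; Variant N is higher overall.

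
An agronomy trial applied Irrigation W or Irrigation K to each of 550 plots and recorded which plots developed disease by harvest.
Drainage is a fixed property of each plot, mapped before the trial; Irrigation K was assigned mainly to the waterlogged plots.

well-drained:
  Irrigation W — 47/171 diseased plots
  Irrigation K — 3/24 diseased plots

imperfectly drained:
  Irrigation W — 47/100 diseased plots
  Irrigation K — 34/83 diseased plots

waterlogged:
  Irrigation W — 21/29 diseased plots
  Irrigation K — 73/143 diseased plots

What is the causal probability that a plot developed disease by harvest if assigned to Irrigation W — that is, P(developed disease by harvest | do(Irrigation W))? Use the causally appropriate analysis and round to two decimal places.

The field drainage-specific comparison favours Irrigation K throughout, but the pooled figures favour Irrigation W. The question is whether to condition on field drainage.
The imbalance in field drainage arose from how plots were allocated, not from anything the irrigation did; and field drainage independently affects the outcome. The pooled gap is confounded — condition on field drainage.
Standardising Irrigation W to the population field drainage mix: 0.355·47/171 + 0.333·47/100 + 0.313·21/29 = 0.480.

0.48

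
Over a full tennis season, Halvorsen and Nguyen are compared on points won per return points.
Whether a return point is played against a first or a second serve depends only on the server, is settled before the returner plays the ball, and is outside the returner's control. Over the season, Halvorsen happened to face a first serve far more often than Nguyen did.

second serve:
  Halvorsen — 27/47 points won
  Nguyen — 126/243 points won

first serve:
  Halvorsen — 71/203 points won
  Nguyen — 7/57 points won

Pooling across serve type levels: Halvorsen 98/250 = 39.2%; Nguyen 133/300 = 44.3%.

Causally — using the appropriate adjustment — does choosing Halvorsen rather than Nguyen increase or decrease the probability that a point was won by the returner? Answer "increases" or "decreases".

increases

The serve type-specific comparison favours Halvorsen throughout, but the pooled figures favour Nguyen. The question is whether to condition on serve type.
Here serve type is a common cause — it drives both which player a case falls under and the outcome. The crude comparison mixes populations; the stratum-specific rates are the causally relevant ones.
Within each level — second serve: 57.4% vs 51.9%; first serve: 35.0% vs 12.3% — Halvorsen is higher every time.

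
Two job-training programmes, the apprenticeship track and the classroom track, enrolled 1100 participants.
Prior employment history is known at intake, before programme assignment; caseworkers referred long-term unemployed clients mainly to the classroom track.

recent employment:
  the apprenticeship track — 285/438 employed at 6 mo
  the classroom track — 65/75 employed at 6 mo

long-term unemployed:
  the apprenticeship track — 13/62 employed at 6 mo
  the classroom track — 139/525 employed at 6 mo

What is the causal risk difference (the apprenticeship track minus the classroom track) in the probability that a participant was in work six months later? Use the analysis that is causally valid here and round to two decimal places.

Nothing the programme does changes prior employment history; the imbalance is an allocation artefact. With prior employment history also predicting the outcome, the pooled figure is confounded, and the within-stratum comparison is the causal one.
Adjusting over the population distribution of prior employment history: 0.466·(0.651−0.867) + 0.534·(0.210−0.265) = -0.130.

-0.13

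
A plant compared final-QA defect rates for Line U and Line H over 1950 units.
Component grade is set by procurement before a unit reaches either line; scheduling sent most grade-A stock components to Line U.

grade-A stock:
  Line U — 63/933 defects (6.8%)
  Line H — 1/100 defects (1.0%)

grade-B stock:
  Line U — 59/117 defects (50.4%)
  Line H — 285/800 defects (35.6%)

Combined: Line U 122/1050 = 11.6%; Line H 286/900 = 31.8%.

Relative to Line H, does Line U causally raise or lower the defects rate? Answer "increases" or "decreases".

The stratified and pooled comparisons disagree (Line H wins within each component grade; Line U wins overall), so the answer turns on the causal role of component grade.
Component grade is set before the line has any effect — it is not caused by the line — and it independently drives the outcome. That makes it a confounder, so the causal comparison is within component grade levels.
Within each level — grade-A stock: 6.8% vs 1.0%; grade-B stock: 50.4% vs 35.6% — Line H is lower every time.

increases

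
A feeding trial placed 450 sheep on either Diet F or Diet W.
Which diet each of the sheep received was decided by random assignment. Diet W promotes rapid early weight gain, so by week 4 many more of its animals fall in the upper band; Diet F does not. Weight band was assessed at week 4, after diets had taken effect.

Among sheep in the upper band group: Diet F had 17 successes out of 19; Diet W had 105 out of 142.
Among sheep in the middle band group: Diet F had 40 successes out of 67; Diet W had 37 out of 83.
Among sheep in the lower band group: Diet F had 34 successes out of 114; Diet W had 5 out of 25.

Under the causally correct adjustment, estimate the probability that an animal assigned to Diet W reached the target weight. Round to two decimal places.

0.59

Week-4 weight band lies on the pathway diet → week-4 weight band → outcome, so adjusting for it blocks the indirect effect. For the total causal effect of diet, use the unadjusted pooled rates.
So P(outcome | do(Diet W)) is just the pooled rate for Diet W: 147/250 = 0.588.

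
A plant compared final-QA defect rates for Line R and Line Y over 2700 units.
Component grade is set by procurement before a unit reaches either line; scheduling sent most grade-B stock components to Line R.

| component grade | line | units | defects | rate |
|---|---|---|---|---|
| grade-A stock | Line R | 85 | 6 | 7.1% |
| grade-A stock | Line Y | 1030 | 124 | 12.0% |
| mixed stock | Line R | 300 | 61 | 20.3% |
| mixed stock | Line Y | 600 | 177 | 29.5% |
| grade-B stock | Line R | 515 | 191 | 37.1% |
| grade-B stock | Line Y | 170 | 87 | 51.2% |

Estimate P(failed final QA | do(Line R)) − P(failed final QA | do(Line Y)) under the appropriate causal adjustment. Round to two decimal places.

Within every component grade level Line R has the lower rate, yet pooled Line Y does — Simpson's reversal.
Component grade is set before the line has any effect — it is not caused by the line — and it independently drives the outcome. That makes it a confounder, so the causal comparison is within component grade levels.
Adjusting over the population distribution of component grade: 0.413·(0.071−0.120) + 0.333·(0.203−0.295) + 0.254·(0.371−0.512) = -0.087.

-0.09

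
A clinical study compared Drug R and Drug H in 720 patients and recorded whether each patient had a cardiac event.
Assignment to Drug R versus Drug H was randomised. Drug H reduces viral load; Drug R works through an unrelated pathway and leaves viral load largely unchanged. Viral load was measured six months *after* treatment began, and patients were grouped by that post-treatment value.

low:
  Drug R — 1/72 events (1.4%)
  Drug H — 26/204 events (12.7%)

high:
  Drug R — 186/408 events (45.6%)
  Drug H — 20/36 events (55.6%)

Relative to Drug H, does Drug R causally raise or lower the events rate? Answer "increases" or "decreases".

increases

The distribution of viral load is itself part of what the drug does — it is an intermediate outcome. Holding it fixed would remove that part of the effect; the total effect is the pooled difference.
Pooled: Drug R 39.0% vs Drug H 19.2%; Drug H is lower overall.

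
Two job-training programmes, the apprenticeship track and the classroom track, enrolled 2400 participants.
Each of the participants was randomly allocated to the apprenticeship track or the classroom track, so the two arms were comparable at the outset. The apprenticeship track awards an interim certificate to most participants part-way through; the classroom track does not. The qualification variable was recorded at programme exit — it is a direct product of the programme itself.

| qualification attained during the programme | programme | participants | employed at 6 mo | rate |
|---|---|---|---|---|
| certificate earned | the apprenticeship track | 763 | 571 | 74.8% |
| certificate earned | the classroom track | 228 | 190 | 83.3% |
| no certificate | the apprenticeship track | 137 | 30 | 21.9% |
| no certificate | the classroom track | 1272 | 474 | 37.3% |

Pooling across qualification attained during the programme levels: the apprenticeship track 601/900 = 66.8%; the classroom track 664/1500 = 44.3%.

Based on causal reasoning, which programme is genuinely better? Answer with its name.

Stratifying would compare programmes among participants the programmes themselves sorted into qualification attained during the programme groups — a form of selection on an intermediate. The unconditioned pooled rates give the total causal effect.
Pooled: the apprenticeship track 66.8% vs the classroom track 44.3%; the apprenticeship track is higher overall.

the apprenticeship track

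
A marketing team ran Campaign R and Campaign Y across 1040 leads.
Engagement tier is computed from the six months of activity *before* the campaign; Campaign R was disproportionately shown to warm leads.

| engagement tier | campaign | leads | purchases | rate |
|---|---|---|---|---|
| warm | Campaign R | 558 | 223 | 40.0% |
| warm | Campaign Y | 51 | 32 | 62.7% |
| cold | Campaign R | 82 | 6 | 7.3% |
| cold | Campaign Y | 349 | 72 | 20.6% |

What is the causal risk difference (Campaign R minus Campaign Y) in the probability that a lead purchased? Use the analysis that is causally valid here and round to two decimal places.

-0.19

Within every engagement tier level Campaign Y has the higher rate, yet pooled Campaign R does — Simpson's reversal.
Nothing the campaign does changes engagement tier; the imbalance is an allocation artefact. With engagement tier also predicting the outcome, the pooled figure is confounded, and the within-stratum comparison is the causal one.
Adjusting over the population distribution of engagement tier: 0.586·(0.400−0.627) + 0.414·(0.073−0.206) = -0.189.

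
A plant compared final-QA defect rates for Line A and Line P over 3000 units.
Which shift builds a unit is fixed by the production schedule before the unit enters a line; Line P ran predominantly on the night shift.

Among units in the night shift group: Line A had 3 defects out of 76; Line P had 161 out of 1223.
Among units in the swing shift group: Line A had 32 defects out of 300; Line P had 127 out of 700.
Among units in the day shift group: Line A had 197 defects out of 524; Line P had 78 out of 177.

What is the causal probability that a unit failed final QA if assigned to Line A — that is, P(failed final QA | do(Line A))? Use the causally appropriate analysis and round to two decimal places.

The stratified and pooled comparisons disagree (Line A wins within each shift; Line P wins overall), so the answer turns on the causal role of shift.
Shift satisfies the back-door criterion: it is not a descendant of the line, and it blocks the spurious path from line to outcome. Adjusting for it (i.e., using the within-shift rates) gives the causal effect.
Standardising Line A to the population shift mix: 0.433·3/76 + 0.333·32/300 + 0.234·197/524 = 0.140.

0.14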